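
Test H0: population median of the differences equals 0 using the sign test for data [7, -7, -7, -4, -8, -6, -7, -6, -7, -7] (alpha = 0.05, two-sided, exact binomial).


Step 1: Discard zero differences. Original n = 10; n_eff = number of nonzero differences = 10.
Nonzero differences (with sign): +7, -7, -7, -4, -8, -6, -7, -6, -7, -7
Step 2: Count signs: positive = 1, negative = 9.
Step 3: Under H0: P(positive) = 0.5, so the number of positives S ~ Bin(10, 0.5).
Step 4: Two-sided exact p-value = sum of Bin(10,0.5) probabilities at or below the observed probability = 0.021484.
Step 5: alpha = 0.05. reject H0.

n_eff = 10, pos = 1, neg = 9, p = 0.021484, reject H0.


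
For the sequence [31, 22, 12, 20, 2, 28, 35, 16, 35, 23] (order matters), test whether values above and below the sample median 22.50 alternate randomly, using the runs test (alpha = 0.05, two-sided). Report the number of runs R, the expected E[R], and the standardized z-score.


Step 1: Compute median = 22.50; label A = above, B = below.
Labels in order: ABBBBAABAA  (n_A = 5, n_B = 5)
Step 2: Count runs R = 5.
Step 3: Under H0 (random ordering), E[R] = 2*n_A*n_B/(n_A+n_B) + 1 = 2*5*5/10 + 1 = 6.0000.
        Var[R] = 2*n_A*n_B*(2*n_A*n_B - n_A - n_B) / ((n_A+n_B)^2 * (n_A+n_B-1)) = 2000/900 = 2.2222.
        SD[R] = 1.4907.
Step 4: Continuity-corrected z = (R + 0.5 - E[R]) / SD[R] = (5 + 0.5 - 6.0000) / 1.4907 = -0.3354.
Step 5: Two-sided p-value via normal approximation = 2*(1 - Phi(|z|)) = 0.737316.
Step 6: alpha = 0.05. fail to reject H0.

R = 5, z = -0.3354, p = 0.737316, fail to reject H0.


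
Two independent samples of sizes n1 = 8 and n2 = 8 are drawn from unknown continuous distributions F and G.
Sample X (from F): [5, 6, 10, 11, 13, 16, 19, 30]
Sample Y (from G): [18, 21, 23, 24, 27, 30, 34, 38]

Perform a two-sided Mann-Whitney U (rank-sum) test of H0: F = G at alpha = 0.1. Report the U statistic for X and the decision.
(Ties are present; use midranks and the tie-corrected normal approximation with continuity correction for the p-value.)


Step 1: Combine and sort all 16 observations; assign midranks.
sorted (value, group): (5,X), (6,X), (10,X), (11,X), (13,X), (16,X), (18,Y), (19,X), (21,Y), (23,Y), (24,Y), (27,Y), (30,X), (30,Y), (34,Y), (38,Y)
ranks: 5->1, 6->2, 10->3, 11->4, 13->5, 16->6, 18->7, 19->8, 21->9, 23->10, 24->11, 27->12, 30->13.5, 30->13.5, 34->15, 38->16
Step 2: Rank sum for X: R1 = 1 + 2 + 3 + 4 + 5 + 6 + 8 + 13.5 = 42.5.
Step 3: U_X = R1 - n1(n1+1)/2 = 42.5 - 8*9/2 = 42.5 - 36 = 6.5.
       U_Y = n1*n2 - U_X = 64 - 6.5 = 57.5.
Step 4: Ties are present, so use the tie-corrected normal approximation (with continuity correction) for the p-value.
Step 5: p-value = 0.008603; compare to alpha = 0.1. reject H0.

U_X = 6.5, p = 0.008603, reject H0 at alpha = 0.1.


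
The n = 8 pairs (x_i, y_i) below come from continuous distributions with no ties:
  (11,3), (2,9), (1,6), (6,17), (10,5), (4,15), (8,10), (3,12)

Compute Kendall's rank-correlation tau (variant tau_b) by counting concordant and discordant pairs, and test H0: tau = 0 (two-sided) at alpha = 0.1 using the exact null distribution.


Step 1: Enumerate the 28 unordered pairs (i,j) with i<j and classify each by sign(x_j-x_i) * sign(y_j-y_i).
  (1,2):dx=-9,dy=+6->D; (1,3):dx=-10,dy=+3->D; (1,4):dx=-5,dy=+14->D; (1,5):dx=-1,dy=+2->D
  (1,6):dx=-7,dy=+12->D; (1,7):dx=-3,dy=+7->D; (1,8):dx=-8,dy=+9->D; (2,3):dx=-1,dy=-3->C
  (2,4):dx=+4,dy=+8->C; (2,5):dx=+8,dy=-4->D; (2,6):dx=+2,dy=+6->C; (2,7):dx=+6,dy=+1->C
  (2,8):dx=+1,dy=+3->C; (3,4):dx=+5,dy=+11->C; (3,5):dx=+9,dy=-1->D; (3,6):dx=+3,dy=+9->C
  (3,7):dx=+7,dy=+4->C; (3,8):dx=+2,dy=+6->C; (4,5):dx=+4,dy=-12->D; (4,6):dx=-2,dy=-2->C
  (4,7):dx=+2,dy=-7->D; (4,8):dx=-3,dy=-5->C; (5,6):dx=-6,dy=+10->D; (5,7):dx=-2,dy=+5->D
  (5,8):dx=-7,dy=+7->D; (6,7):dx=+4,dy=-5->D; (6,8):dx=-1,dy=-3->C; (7,8):dx=-5,dy=+2->D
Step 2: C = 12, D = 16, total pairs = 28.
Step 3: tau = (C - D)/(n(n-1)/2) = (12 - 16)/28 = -0.142857.
Step 4: Exact two-sided p-value (enumerate n! = 40320 permutations of y under H0): p = 0.719544.
Step 5: alpha = 0.1. fail to reject H0.

tau_b = -0.1429 (C=12, D=16), p = 0.719544, fail to reject H0.


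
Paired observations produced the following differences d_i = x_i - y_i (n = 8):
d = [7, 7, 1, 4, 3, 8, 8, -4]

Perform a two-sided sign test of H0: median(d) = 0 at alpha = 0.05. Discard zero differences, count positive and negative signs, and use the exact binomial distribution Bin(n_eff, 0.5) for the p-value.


Step 1: Discard zero differences. Original n = 8; n_eff = number of nonzero differences = 8.
Nonzero differences (with sign): +7, +7, +1, +4, +3, +8, +8, -4
Step 2: Count signs: positive = 7, negative = 1.
Step 3: Under H0: P(positive) = 0.5, so the number of positives S ~ Bin(8, 0.5).
Step 4: Two-sided exact p-value = sum of Bin(8,0.5) probabilities at or below the observed probability = 0.070312.
Step 5: alpha = 0.05. fail to reject H0.

n_eff = 8, pos = 7, neg = 1, p = 0.070312, fail to reject H0.


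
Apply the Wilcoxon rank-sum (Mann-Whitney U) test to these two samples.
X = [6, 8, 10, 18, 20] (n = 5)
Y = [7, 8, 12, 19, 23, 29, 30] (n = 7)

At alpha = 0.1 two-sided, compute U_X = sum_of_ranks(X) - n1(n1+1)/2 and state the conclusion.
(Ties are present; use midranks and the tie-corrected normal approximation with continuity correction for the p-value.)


Step 1: Combine and sort all 12 observations; assign midranks.
sorted (value, group): (6,X), (7,Y), (8,X), (8,Y), (10,X), (12,Y), (18,X), (19,Y), (20,X), (23,Y), (29,Y), (30,Y)
ranks: 6->1, 7->2, 8->3.5, 8->3.5, 10->5, 12->6, 18->7, 19->8, 20->9, 23->10, 29->11, 30->12
Step 2: Rank sum for X: R1 = 1 + 3.5 + 5 + 7 + 9 = 25.5.
Step 3: U_X = R1 - n1(n1+1)/2 = 25.5 - 5*6/2 = 25.5 - 15 = 10.5.
       U_Y = n1*n2 - U_X = 35 - 10.5 = 24.5.
Step 4: Ties are present, so use the tie-corrected normal approximation (with continuity correction) for the p-value.
Step 5: p-value = 0.290307; compare to alpha = 0.1. fail to reject H0.

U_X = 10.5, p = 0.290307, fail to reject H0 at alpha = 0.1.


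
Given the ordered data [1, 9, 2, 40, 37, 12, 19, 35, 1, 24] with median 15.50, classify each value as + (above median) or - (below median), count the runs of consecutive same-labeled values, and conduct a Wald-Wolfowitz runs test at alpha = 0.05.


Step 1: Compute median = 15.50; label A = above, B = below.
Labels in order: BBBAABAABA  (n_A = 5, n_B = 5)
Step 2: Count runs R = 6.
Step 3: Under H0 (random ordering), E[R] = 2*n_A*n_B/(n_A+n_B) + 1 = 2*5*5/10 + 1 = 6.0000.
        Var[R] = 2*n_A*n_B*(2*n_A*n_B - n_A - n_B) / ((n_A+n_B)^2 * (n_A+n_B-1)) = 2000/900 = 2.2222.
        SD[R] = 1.4907.
Step 4: R = E[R], so z = 0 with no continuity correction.
Step 5: Two-sided p-value via normal approximation = 2*(1 - Phi(|z|)) = 1.000000.
Step 6: alpha = 0.05. fail to reject H0.

R = 6, z = 0.0000, p = 1.000000, fail to reject H0.


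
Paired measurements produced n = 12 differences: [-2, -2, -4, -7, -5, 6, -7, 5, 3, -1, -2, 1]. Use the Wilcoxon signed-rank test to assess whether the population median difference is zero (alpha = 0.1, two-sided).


Step 1: Drop any zero differences (none here) and take |d_i|.
|d| = [2, 2, 4, 7, 5, 6, 7, 5, 3, 1, 2, 1]
Step 2: Midrank |d_i| (ties get averaged ranks).
ranks: |2|->4, |2|->4, |4|->7, |7|->11.5, |5|->8.5, |6|->10, |7|->11.5, |5|->8.5, |3|->6, |1|->1.5, |2|->4, |1|->1.5
Step 3: Attach original signs; sum ranks with positive sign and with negative sign.
W+ = 10 + 8.5 + 6 + 1.5 = 26
W- = 4 + 4 + 7 + 11.5 + 8.5 + 11.5 + 1.5 + 4 = 52
(Check: W+ + W- = 78 should equal n(n+1)/2 = 78.)
Step 4: Test statistic W = min(W+, W-) = 26.
Step 5: Ties in |d|, so use the tie-corrected normal approximation.
        E[W] = n(n+1)/4 = 12*13/4 = 39.
        Tie groups: |d|=1 (t=2), |d|=2 (t=3), |d|=5 (t=2), |d|=7 (t=2); sum(t^3 - t) = 42.
        Var[W] = n(n+1)(2n+1)/24 - sum(t^3-t)/48 = 3900/24 - 42/48 = 161.625.
        z = (W - E[W]) / sqrt(Var[W]) = (26 - 39) / 12.7132 = -1.0226.
        Two-sided p = 2*Phi(z) = 0.306516.
Step 6: alpha = 0.1. fail to reject H0.

W+ = 26, W- = 52, W = min = 26, p = 0.306516, fail to reject H0.


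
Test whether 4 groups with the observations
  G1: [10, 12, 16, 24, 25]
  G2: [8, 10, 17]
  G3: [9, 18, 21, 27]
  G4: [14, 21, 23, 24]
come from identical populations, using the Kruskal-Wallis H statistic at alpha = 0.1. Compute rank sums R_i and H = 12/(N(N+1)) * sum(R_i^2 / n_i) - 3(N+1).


Step 1: Combine all N = 16 observations and assign midranks.
sorted (value, group, rank): (8,G2,1), (9,G3,2), (10,G1,3.5), (10,G2,3.5), (12,G1,5), (14,G4,6), (16,G1,7), (17,G2,8), (18,G3,9), (21,G3,10.5), (21,G4,10.5), (23,G4,12), (24,G1,13.5), (24,G4,13.5), (25,G1,15), (27,G3,16)
Step 2: Sum ranks within each group.
R_1 = 44 (n_1 = 5)
R_2 = 12.5 (n_2 = 3)
R_3 = 37.5 (n_3 = 4)
R_4 = 42 (n_4 = 4)
Step 3: H = 12/(N(N+1)) * sum(R_i^2/n_i) - 3(N+1)
     = 12/(16*17) * (44^2/5 + 12.5^2/3 + 37.5^2/4 + 42^2/4) - 3*17
     = 0.044118 * 1231.85 - 51
     = 3.346140.
Step 4: Ties present; correction factor C = 1 - 18/(16^3 - 16) = 0.995588. Corrected H = 3.346140 / 0.995588 = 3.360968.
Step 5: Under H0, H ~ chi^2(3); p-value = 0.339247.
Step 6: alpha = 0.1. fail to reject H0.

H = 3.3610, df = 3, p = 0.339247, fail to reject H0.


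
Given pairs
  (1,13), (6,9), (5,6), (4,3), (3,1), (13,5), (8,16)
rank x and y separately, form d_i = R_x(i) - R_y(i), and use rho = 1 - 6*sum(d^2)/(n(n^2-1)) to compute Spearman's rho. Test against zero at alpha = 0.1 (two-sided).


Step 1: Rank x and y separately (midranks; no ties here).
rank(x): 1->1, 6->5, 5->4, 4->3, 3->2, 13->7, 8->6
rank(y): 13->6, 9->5, 6->4, 3->2, 1->1, 5->3, 16->7
Step 2: d_i = R_x(i) - R_y(i); compute d_i^2.
  (1-6)^2=25, (5-5)^2=0, (4-4)^2=0, (3-2)^2=1, (2-1)^2=1, (7-3)^2=16, (6-7)^2=1
sum(d^2) = 44.
Step 3: rho = 1 - 6*44 / (7*(7^2 - 1)) = 1 - 264/336 = 0.214286.
Step 4: Under H0, t = rho * sqrt((n-2)/(1-rho^2)) = 0.4906 ~ t(5).
Step 5: Two-sided p-value from the t-distribution with 5 df = 0.644512.
Step 6: alpha = 0.1. fail to reject H0.

rho = 0.2143, p = 0.644512, fail to reject H0 at alpha = 0.1.


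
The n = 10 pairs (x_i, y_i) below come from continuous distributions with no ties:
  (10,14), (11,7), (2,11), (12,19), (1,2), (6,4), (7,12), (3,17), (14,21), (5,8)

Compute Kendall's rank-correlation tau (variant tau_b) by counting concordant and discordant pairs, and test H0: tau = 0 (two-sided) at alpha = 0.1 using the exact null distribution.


Step 1: Enumerate the 45 unordered pairs (i,j) with i<j and classify each by sign(x_j-x_i) * sign(y_j-y_i).
  (1,2):dx=+1,dy=-7->D; (1,3):dx=-8,dy=-3->C; (1,4):dx=+2,dy=+5->C; (1,5):dx=-9,dy=-12->C
  (1,6):dx=-4,dy=-10->C; (1,7):dx=-3,dy=-2->C; (1,8):dx=-7,dy=+3->D; (1,9):dx=+4,dy=+7->C
  (1,10):dx=-5,dy=-6->C; (2,3):dx=-9,dy=+4->D; (2,4):dx=+1,dy=+12->C; (2,5):dx=-10,dy=-5->C
  (2,6):dx=-5,dy=-3->C; (2,7):dx=-4,dy=+5->D; (2,8):dx=-8,dy=+10->D; (2,9):dx=+3,dy=+14->C
  (2,10):dx=-6,dy=+1->D; (3,4):dx=+10,dy=+8->C; (3,5):dx=-1,dy=-9->C; (3,6):dx=+4,dy=-7->D
  (3,7):dx=+5,dy=+1->C; (3,8):dx=+1,dy=+6->C; (3,9):dx=+12,dy=+10->C; (3,10):dx=+3,dy=-3->D
  (4,5):dx=-11,dy=-17->C; (4,6):dx=-6,dy=-15->C; (4,7):dx=-5,dy=-7->C; (4,8):dx=-9,dy=-2->C
  (4,9):dx=+2,dy=+2->C; (4,10):dx=-7,dy=-11->C; (5,6):dx=+5,dy=+2->C; (5,7):dx=+6,dy=+10->C
  (5,8):dx=+2,dy=+15->C; (5,9):dx=+13,dy=+19->C; (5,10):dx=+4,dy=+6->C; (6,7):dx=+1,dy=+8->C
  (6,8):dx=-3,dy=+13->D; (6,9):dx=+8,dy=+17->C; (6,10):dx=-1,dy=+4->D; (7,8):dx=-4,dy=+5->D
  (7,9):dx=+7,dy=+9->C; (7,10):dx=-2,dy=-4->C; (8,9):dx=+11,dy=+4->C; (8,10):dx=+2,dy=-9->D
  (9,10):dx=-9,dy=-13->C
Step 2: C = 33, D = 12, total pairs = 45.
Step 3: tau = (C - D)/(n(n-1)/2) = (33 - 12)/45 = 0.466667.
Step 4: Exact two-sided p-value (enumerate n! = 3628800 permutations of y under H0): p = 0.072550.
Step 5: alpha = 0.1. reject H0.

tau_b = 0.4667 (C=33, D=12), p = 0.072550, reject H0.


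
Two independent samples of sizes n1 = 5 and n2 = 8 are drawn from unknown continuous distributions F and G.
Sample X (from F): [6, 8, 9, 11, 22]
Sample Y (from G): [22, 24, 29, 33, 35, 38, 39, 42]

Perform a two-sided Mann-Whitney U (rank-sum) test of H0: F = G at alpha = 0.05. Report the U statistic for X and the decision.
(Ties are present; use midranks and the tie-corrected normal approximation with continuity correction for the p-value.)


Step 1: Combine and sort all 13 observations; assign midranks.
sorted (value, group): (6,X), (8,X), (9,X), (11,X), (22,X), (22,Y), (24,Y), (29,Y), (33,Y), (35,Y), (38,Y), (39,Y), (42,Y)
ranks: 6->1, 8->2, 9->3, 11->4, 22->5.5, 22->5.5, 24->7, 29->8, 33->9, 35->10, 38->11, 39->12, 42->13
Step 2: Rank sum for X: R1 = 1 + 2 + 3 + 4 + 5.5 = 15.5.
Step 3: U_X = R1 - n1(n1+1)/2 = 15.5 - 5*6/2 = 15.5 - 15 = 0.5.
       U_Y = n1*n2 - U_X = 40 - 0.5 = 39.5.
Step 4: Ties are present, so use the tie-corrected normal approximation (with continuity correction) for the p-value.
Step 5: p-value = 0.005350; compare to alpha = 0.05. reject H0.

U_X = 0.5, p = 0.005350, reject H0 at alpha = 0.05.


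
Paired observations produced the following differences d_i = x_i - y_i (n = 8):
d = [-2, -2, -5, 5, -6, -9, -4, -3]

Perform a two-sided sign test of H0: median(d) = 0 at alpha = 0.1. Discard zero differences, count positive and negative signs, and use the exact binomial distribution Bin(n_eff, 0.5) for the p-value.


Step 1: Discard zero differences. Original n = 8; n_eff = number of nonzero differences = 8.
Nonzero differences (with sign): -2, -2, -5, +5, -6, -9, -4, -3
Step 2: Count signs: positive = 1, negative = 7.
Step 3: Under H0: P(positive) = 0.5, so the number of positives S ~ Bin(8, 0.5).
Step 4: Two-sided exact p-value = sum of Bin(8,0.5) probabilities at or below the observed probability = 0.070312.
Step 5: alpha = 0.1. reject H0.

n_eff = 8, pos = 1, neg = 7, p = 0.070312, reject H0.


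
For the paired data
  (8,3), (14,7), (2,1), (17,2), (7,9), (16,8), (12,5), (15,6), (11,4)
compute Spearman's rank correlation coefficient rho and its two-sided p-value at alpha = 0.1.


Step 1: Rank x and y separately (midranks; no ties here).
rank(x): 8->3, 14->6, 2->1, 17->9, 7->2, 16->8, 12->5, 15->7, 11->4
rank(y): 3->3, 7->7, 1->1, 2->2, 9->9, 8->8, 5->5, 6->6, 4->4
Step 2: d_i = R_x(i) - R_y(i); compute d_i^2.
  (3-3)^2=0, (6-7)^2=1, (1-1)^2=0, (9-2)^2=49, (2-9)^2=49, (8-8)^2=0, (5-5)^2=0, (7-6)^2=1, (4-4)^2=0
sum(d^2) = 100.
Step 3: rho = 1 - 6*100 / (9*(9^2 - 1)) = 1 - 600/720 = 0.166667.
Step 4: Under H0, t = rho * sqrt((n-2)/(1-rho^2)) = 0.4472 ~ t(7).
Step 5: Two-sided p-value from the t-distribution with 7 df = 0.668231.
Step 6: alpha = 0.1. fail to reject H0.

rho = 0.1667, p = 0.668231, fail to reject H0 at alpha = 0.1.


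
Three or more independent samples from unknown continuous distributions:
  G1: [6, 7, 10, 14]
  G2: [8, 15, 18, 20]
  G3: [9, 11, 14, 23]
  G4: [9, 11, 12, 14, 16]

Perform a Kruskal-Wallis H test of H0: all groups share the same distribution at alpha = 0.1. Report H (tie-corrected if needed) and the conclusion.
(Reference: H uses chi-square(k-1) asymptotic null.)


Step 1: Combine all N = 17 observations and assign midranks.
sorted (value, group, rank): (6,G1,1), (7,G1,2), (8,G2,3), (9,G3,4.5), (9,G4,4.5), (10,G1,6), (11,G3,7.5), (11,G4,7.5), (12,G4,9), (14,G1,11), (14,G3,11), (14,G4,11), (15,G2,13), (16,G4,14), (18,G2,15), (20,G2,16), (23,G3,17)
Step 2: Sum ranks within each group.
R_1 = 20 (n_1 = 4)
R_2 = 47 (n_2 = 4)
R_3 = 40 (n_3 = 4)
R_4 = 46 (n_4 = 5)
Step 3: H = 12/(N(N+1)) * sum(R_i^2/n_i) - 3(N+1)
     = 12/(17*18) * (20^2/4 + 47^2/4 + 40^2/4 + 46^2/5) - 3*18
     = 0.039216 * 1475.45 - 54
     = 3.860784.
Step 4: Ties present; correction factor C = 1 - 36/(17^3 - 17) = 0.992647. Corrected H = 3.860784 / 0.992647 = 3.889383.
Step 5: Under H0, H ~ chi^2(3); p-value = 0.273659.
Step 6: alpha = 0.1. fail to reject H0.

H = 3.8894, df = 3, p = 0.273659, fail to reject H0.


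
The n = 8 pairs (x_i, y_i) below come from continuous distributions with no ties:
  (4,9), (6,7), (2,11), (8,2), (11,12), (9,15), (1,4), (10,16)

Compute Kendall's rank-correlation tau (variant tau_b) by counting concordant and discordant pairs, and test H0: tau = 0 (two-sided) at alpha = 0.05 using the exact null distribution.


Step 1: Enumerate the 28 unordered pairs (i,j) with i<j and classify each by sign(x_j-x_i) * sign(y_j-y_i).
  (1,2):dx=+2,dy=-2->D; (1,3):dx=-2,dy=+2->D; (1,4):dx=+4,dy=-7->D; (1,5):dx=+7,dy=+3->C
  (1,6):dx=+5,dy=+6->C; (1,7):dx=-3,dy=-5->C; (1,8):dx=+6,dy=+7->C; (2,3):dx=-4,dy=+4->D
  (2,4):dx=+2,dy=-5->D; (2,5):dx=+5,dy=+5->C; (2,6):dx=+3,dy=+8->C; (2,7):dx=-5,dy=-3->C
  (2,8):dx=+4,dy=+9->C; (3,4):dx=+6,dy=-9->D; (3,5):dx=+9,dy=+1->C; (3,6):dx=+7,dy=+4->C
  (3,7):dx=-1,dy=-7->C; (3,8):dx=+8,dy=+5->C; (4,5):dx=+3,dy=+10->C; (4,6):dx=+1,dy=+13->C
  (4,7):dx=-7,dy=+2->D; (4,8):dx=+2,dy=+14->C; (5,6):dx=-2,dy=+3->D; (5,7):dx=-10,dy=-8->C
  (5,8):dx=-1,dy=+4->D; (6,7):dx=-8,dy=-11->C; (6,8):dx=+1,dy=+1->C; (7,8):dx=+9,dy=+12->C
Step 2: C = 19, D = 9, total pairs = 28.
Step 3: tau = (C - D)/(n(n-1)/2) = (19 - 9)/28 = 0.357143.
Step 4: Exact two-sided p-value (enumerate n! = 40320 permutations of y under H0): p = 0.275099.
Step 5: alpha = 0.05. fail to reject H0.

tau_b = 0.3571 (C=19, D=9), p = 0.275099, fail to reject H0.


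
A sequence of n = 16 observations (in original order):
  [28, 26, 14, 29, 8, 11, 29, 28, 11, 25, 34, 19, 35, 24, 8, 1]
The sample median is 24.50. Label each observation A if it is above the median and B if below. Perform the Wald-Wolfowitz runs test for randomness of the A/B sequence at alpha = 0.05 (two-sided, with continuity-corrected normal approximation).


Step 1: Compute median = 24.50; label A = above, B = below.
Labels in order: AABABBAABAABABBB  (n_A = 8, n_B = 8)
Step 2: Count runs R = 10.
Step 3: Under H0 (random ordering), E[R] = 2*n_A*n_B/(n_A+n_B) + 1 = 2*8*8/16 + 1 = 9.0000.
        Var[R] = 2*n_A*n_B*(2*n_A*n_B - n_A - n_B) / ((n_A+n_B)^2 * (n_A+n_B-1)) = 14336/3840 = 3.7333.
        SD[R] = 1.9322.
Step 4: Continuity-corrected z = (R - 0.5 - E[R]) / SD[R] = (10 - 0.5 - 9.0000) / 1.9322 = 0.2588.
Step 5: Two-sided p-value via normal approximation = 2*(1 - Phi(|z|)) = 0.795809.
Step 6: alpha = 0.05. fail to reject H0.

R = 10, z = 0.2588, p = 0.795809, fail to reject H0.


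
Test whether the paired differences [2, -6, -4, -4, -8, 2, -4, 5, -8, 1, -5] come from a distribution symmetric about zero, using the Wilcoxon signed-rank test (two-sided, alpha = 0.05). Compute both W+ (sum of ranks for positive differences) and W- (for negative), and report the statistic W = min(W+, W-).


Step 1: Drop any zero differences (none here) and take |d_i|.
|d| = [2, 6, 4, 4, 8, 2, 4, 5, 8, 1, 5]
Step 2: Midrank |d_i| (ties get averaged ranks).
ranks: |2|->2.5, |6|->9, |4|->5, |4|->5, |8|->10.5, |2|->2.5, |4|->5, |5|->7.5, |8|->10.5, |1|->1, |5|->7.5
Step 3: Attach original signs; sum ranks with positive sign and with negative sign.
W+ = 2.5 + 2.5 + 7.5 + 1 = 13.5
W- = 9 + 5 + 5 + 10.5 + 5 + 10.5 + 7.5 = 52.5
(Check: W+ + W- = 66 should equal n(n+1)/2 = 66.)
Step 4: Test statistic W = min(W+, W-) = 13.5.
Step 5: Ties in |d|, so use the tie-corrected normal approximation.
        E[W] = n(n+1)/4 = 11*12/4 = 33.
        Tie groups: |d|=2 (t=2), |d|=4 (t=3), |d|=5 (t=2), |d|=8 (t=2); sum(t^3 - t) = 42.
        Var[W] = n(n+1)(2n+1)/24 - sum(t^3-t)/48 = 3036/24 - 42/48 = 125.625.
        z = (W - E[W]) / sqrt(Var[W]) = (13.5 - 33) / 11.2083 = -1.7398.
        Two-sided p = 2*Phi(z) = 0.081896.
Step 6: alpha = 0.05. fail to reject H0.

W+ = 13.5, W- = 52.5, W = min = 13.5, p = 0.081896, fail to reject H0.


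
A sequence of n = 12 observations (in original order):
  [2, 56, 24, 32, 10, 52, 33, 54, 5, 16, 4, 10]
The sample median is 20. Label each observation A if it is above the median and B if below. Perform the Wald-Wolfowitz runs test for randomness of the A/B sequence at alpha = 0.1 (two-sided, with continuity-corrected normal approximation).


Step 1: Compute median = 20; label A = above, B = below.
Labels in order: BAAABAAABBBB  (n_A = 6, n_B = 6)
Step 2: Count runs R = 5.
Step 3: Under H0 (random ordering), E[R] = 2*n_A*n_B/(n_A+n_B) + 1 = 2*6*6/12 + 1 = 7.0000.
        Var[R] = 2*n_A*n_B*(2*n_A*n_B - n_A - n_B) / ((n_A+n_B)^2 * (n_A+n_B-1)) = 4320/1584 = 2.7273.
        SD[R] = 1.6514.
Step 4: Continuity-corrected z = (R + 0.5 - E[R]) / SD[R] = (5 + 0.5 - 7.0000) / 1.6514 = -0.9083.
Step 5: Two-sided p-value via normal approximation = 2*(1 - Phi(|z|)) = 0.363722.
Step 6: alpha = 0.1. fail to reject H0.

R = 5, z = -0.9083, p = 0.363722, fail to reject H0.


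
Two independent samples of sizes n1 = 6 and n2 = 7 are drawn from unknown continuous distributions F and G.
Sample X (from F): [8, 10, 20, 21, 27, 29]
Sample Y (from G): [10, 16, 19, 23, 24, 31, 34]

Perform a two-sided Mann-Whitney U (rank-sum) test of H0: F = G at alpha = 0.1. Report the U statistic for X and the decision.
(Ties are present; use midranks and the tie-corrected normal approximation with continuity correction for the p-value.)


Step 1: Combine and sort all 13 observations; assign midranks.
sorted (value, group): (8,X), (10,X), (10,Y), (16,Y), (19,Y), (20,X), (21,X), (23,Y), (24,Y), (27,X), (29,X), (31,Y), (34,Y)
ranks: 8->1, 10->2.5, 10->2.5, 16->4, 19->5, 20->6, 21->7, 23->8, 24->9, 27->10, 29->11, 31->12, 34->13
Step 2: Rank sum for X: R1 = 1 + 2.5 + 6 + 7 + 10 + 11 = 37.5.
Step 3: U_X = R1 - n1(n1+1)/2 = 37.5 - 6*7/2 = 37.5 - 21 = 16.5.
       U_Y = n1*n2 - U_X = 42 - 16.5 = 25.5.
Step 4: Ties are present, so use the tie-corrected normal approximation (with continuity correction) for the p-value.
Step 5: p-value = 0.567176; compare to alpha = 0.1. fail to reject H0.

U_X = 16.5, p = 0.567176, fail to reject H0 at alpha = 0.1.


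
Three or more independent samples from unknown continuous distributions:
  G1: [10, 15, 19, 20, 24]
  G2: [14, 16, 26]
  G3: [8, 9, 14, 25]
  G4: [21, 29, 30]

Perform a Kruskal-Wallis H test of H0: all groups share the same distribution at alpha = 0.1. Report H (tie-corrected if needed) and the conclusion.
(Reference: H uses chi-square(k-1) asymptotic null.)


Step 1: Combine all N = 15 observations and assign midranks.
sorted (value, group, rank): (8,G3,1), (9,G3,2), (10,G1,3), (14,G2,4.5), (14,G3,4.5), (15,G1,6), (16,G2,7), (19,G1,8), (20,G1,9), (21,G4,10), (24,G1,11), (25,G3,12), (26,G2,13), (29,G4,14), (30,G4,15)
Step 2: Sum ranks within each group.
R_1 = 37 (n_1 = 5)
R_2 = 24.5 (n_2 = 3)
R_3 = 19.5 (n_3 = 4)
R_4 = 39 (n_4 = 3)
Step 3: H = 12/(N(N+1)) * sum(R_i^2/n_i) - 3(N+1)
     = 12/(15*16) * (37^2/5 + 24.5^2/3 + 19.5^2/4 + 39^2/3) - 3*16
     = 0.050000 * 1075.95 - 48
     = 5.797292.
Step 4: Ties present; correction factor C = 1 - 6/(15^3 - 15) = 0.998214. Corrected H = 5.797292 / 0.998214 = 5.807662.
Step 5: Under H0, H ~ chi^2(3); p-value = 0.121352.
Step 6: alpha = 0.1. fail to reject H0.

H = 5.8077, df = 3, p = 0.121352, fail to reject H0.


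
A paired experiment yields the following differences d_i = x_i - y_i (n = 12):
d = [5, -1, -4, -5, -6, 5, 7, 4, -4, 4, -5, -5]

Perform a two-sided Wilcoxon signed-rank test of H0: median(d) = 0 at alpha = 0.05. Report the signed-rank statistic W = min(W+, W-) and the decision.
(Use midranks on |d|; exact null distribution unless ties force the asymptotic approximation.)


Step 1: Drop any zero differences (none here) and take |d_i|.
|d| = [5, 1, 4, 5, 6, 5, 7, 4, 4, 4, 5, 5]
Step 2: Midrank |d_i| (ties get averaged ranks).
ranks: |5|->8, |1|->1, |4|->3.5, |5|->8, |6|->11, |5|->8, |7|->12, |4|->3.5, |4|->3.5, |4|->3.5, |5|->8, |5|->8
Step 3: Attach original signs; sum ranks with positive sign and with negative sign.
W+ = 8 + 8 + 12 + 3.5 + 3.5 = 35
W- = 1 + 3.5 + 8 + 11 + 3.5 + 8 + 8 = 43
(Check: W+ + W- = 78 should equal n(n+1)/2 = 78.)
Step 4: Test statistic W = min(W+, W-) = 35.
Step 5: Ties in |d|, so use the tie-corrected normal approximation.
        E[W] = n(n+1)/4 = 12*13/4 = 39.
        Tie groups: |d|=4 (t=4), |d|=5 (t=5); sum(t^3 - t) = 180.
        Var[W] = n(n+1)(2n+1)/24 - sum(t^3-t)/48 = 3900/24 - 180/48 = 158.75.
        z = (W - E[W]) / sqrt(Var[W]) = (35 - 39) / 12.5996 = -0.3175.
        Two-sided p = 2*Phi(z) = 0.750887.
Step 6: alpha = 0.05. fail to reject H0.

W+ = 35, W- = 43, W = min = 35, p = 0.750887, fail to reject H0.


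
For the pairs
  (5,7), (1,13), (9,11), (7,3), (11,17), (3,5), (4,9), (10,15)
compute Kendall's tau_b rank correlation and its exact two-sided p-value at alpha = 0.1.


Step 1: Enumerate the 28 unordered pairs (i,j) with i<j and classify each by sign(x_j-x_i) * sign(y_j-y_i).
  (1,2):dx=-4,dy=+6->D; (1,3):dx=+4,dy=+4->C; (1,4):dx=+2,dy=-4->D; (1,5):dx=+6,dy=+10->C
  (1,6):dx=-2,dy=-2->C; (1,7):dx=-1,dy=+2->D; (1,8):dx=+5,dy=+8->C; (2,3):dx=+8,dy=-2->D
  (2,4):dx=+6,dy=-10->D; (2,5):dx=+10,dy=+4->C; (2,6):dx=+2,dy=-8->D; (2,7):dx=+3,dy=-4->D
  (2,8):dx=+9,dy=+2->C; (3,4):dx=-2,dy=-8->C; (3,5):dx=+2,dy=+6->C; (3,6):dx=-6,dy=-6->C
  (3,7):dx=-5,dy=-2->C; (3,8):dx=+1,dy=+4->C; (4,5):dx=+4,dy=+14->C; (4,6):dx=-4,dy=+2->D
  (4,7):dx=-3,dy=+6->D; (4,8):dx=+3,dy=+12->C; (5,6):dx=-8,dy=-12->C; (5,7):dx=-7,dy=-8->C
  (5,8):dx=-1,dy=-2->C; (6,7):dx=+1,dy=+4->C; (6,8):dx=+7,dy=+10->C; (7,8):dx=+6,dy=+6->C
Step 2: C = 19, D = 9, total pairs = 28.
Step 3: tau = (C - D)/(n(n-1)/2) = (19 - 9)/28 = 0.357143.
Step 4: Exact two-sided p-value (enumerate n! = 40320 permutations of y under H0): p = 0.275099.
Step 5: alpha = 0.1. fail to reject H0.

tau_b = 0.3571 (C=19, D=9), p = 0.275099, fail to reject H0.


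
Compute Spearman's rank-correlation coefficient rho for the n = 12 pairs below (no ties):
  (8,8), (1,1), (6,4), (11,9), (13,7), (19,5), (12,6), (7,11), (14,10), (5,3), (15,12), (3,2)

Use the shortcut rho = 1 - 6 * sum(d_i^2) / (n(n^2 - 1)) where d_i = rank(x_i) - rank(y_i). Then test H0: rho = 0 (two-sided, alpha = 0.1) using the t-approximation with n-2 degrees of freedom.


Step 1: Rank x and y separately (midranks; no ties here).
rank(x): 8->6, 1->1, 6->4, 11->7, 13->9, 19->12, 12->8, 7->5, 14->10, 5->3, 15->11, 3->2
rank(y): 8->8, 1->1, 4->4, 9->9, 7->7, 5->5, 6->6, 11->11, 10->10, 3->3, 12->12, 2->2
Step 2: d_i = R_x(i) - R_y(i); compute d_i^2.
  (6-8)^2=4, (1-1)^2=0, (4-4)^2=0, (7-9)^2=4, (9-7)^2=4, (12-5)^2=49, (8-6)^2=4, (5-11)^2=36, (10-10)^2=0, (3-3)^2=0, (11-12)^2=1, (2-2)^2=0
sum(d^2) = 102.
Step 3: rho = 1 - 6*102 / (12*(12^2 - 1)) = 1 - 612/1716 = 0.643357.
Step 4: Under H0, t = rho * sqrt((n-2)/(1-rho^2)) = 2.6575 ~ t(10).
Step 5: Two-sided p-value from the t-distribution with 10 df = 0.024003.
Step 6: alpha = 0.1. reject H0.

rho = 0.6434, p = 0.024003, reject H0 at alpha = 0.1.


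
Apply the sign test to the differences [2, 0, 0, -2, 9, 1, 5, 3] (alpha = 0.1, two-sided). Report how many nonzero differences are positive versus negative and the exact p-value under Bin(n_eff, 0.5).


Step 1: Discard zero differences. Original n = 8; n_eff = number of nonzero differences = 6.
Nonzero differences (with sign): +2, -2, +9, +1, +5, +3
Step 2: Count signs: positive = 5, negative = 1.
Step 3: Under H0: P(positive) = 0.5, so the number of positives S ~ Bin(6, 0.5).
Step 4: Two-sided exact p-value = sum of Bin(6,0.5) probabilities at or below the observed probability = 0.218750.
Step 5: alpha = 0.1. fail to reject H0.

n_eff = 6, pos = 5, neg = 1, p = 0.218750, fail to reject H0.


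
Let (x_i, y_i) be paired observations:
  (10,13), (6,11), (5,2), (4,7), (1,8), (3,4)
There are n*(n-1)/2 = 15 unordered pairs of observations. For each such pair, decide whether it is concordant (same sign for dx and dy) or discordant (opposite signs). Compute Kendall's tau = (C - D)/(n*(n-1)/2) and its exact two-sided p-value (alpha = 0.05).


Step 1: Enumerate the 15 unordered pairs (i,j) with i<j and classify each by sign(x_j-x_i) * sign(y_j-y_i).
  (1,2):dx=-4,dy=-2->C; (1,3):dx=-5,dy=-11->C; (1,4):dx=-6,dy=-6->C; (1,5):dx=-9,dy=-5->C
  (1,6):dx=-7,dy=-9->C; (2,3):dx=-1,dy=-9->C; (2,4):dx=-2,dy=-4->C; (2,5):dx=-5,dy=-3->C
  (2,6):dx=-3,dy=-7->C; (3,4):dx=-1,dy=+5->D; (3,5):dx=-4,dy=+6->D; (3,6):dx=-2,dy=+2->D
  (4,5):dx=-3,dy=+1->D; (4,6):dx=-1,dy=-3->C; (5,6):dx=+2,dy=-4->D
Step 2: C = 10, D = 5, total pairs = 15.
Step 3: tau = (C - D)/(n(n-1)/2) = (10 - 5)/15 = 0.333333.
Step 4: Exact two-sided p-value (enumerate n! = 720 permutations of y under H0): p = 0.469444.
Step 5: alpha = 0.05. fail to reject H0.

tau_b = 0.3333 (C=10, D=5), p = 0.469444, fail to reject H0.


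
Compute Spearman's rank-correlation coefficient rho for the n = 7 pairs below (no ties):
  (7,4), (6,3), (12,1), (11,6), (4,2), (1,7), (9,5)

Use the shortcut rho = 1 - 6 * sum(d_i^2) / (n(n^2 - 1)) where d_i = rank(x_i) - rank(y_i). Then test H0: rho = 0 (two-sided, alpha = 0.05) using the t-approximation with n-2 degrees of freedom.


Step 1: Rank x and y separately (midranks; no ties here).
rank(x): 7->4, 6->3, 12->7, 11->6, 4->2, 1->1, 9->5
rank(y): 4->4, 3->3, 1->1, 6->6, 2->2, 7->7, 5->5
Step 2: d_i = R_x(i) - R_y(i); compute d_i^2.
  (4-4)^2=0, (3-3)^2=0, (7-1)^2=36, (6-6)^2=0, (2-2)^2=0, (1-7)^2=36, (5-5)^2=0
sum(d^2) = 72.
Step 3: rho = 1 - 6*72 / (7*(7^2 - 1)) = 1 - 432/336 = -0.285714.
Step 4: Under H0, t = rho * sqrt((n-2)/(1-rho^2)) = -0.6667 ~ t(5).
Step 5: Two-sided p-value from the t-distribution with 5 df = 0.534509.
Step 6: alpha = 0.05. fail to reject H0.

rho = -0.2857, p = 0.534509, fail to reject H0 at alpha = 0.05.


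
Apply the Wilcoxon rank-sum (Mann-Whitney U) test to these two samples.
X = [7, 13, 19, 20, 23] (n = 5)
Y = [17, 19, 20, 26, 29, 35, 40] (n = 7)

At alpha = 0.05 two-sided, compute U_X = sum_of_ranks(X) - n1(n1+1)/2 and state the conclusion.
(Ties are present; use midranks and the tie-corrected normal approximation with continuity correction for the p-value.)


Step 1: Combine and sort all 12 observations; assign midranks.
sorted (value, group): (7,X), (13,X), (17,Y), (19,X), (19,Y), (20,X), (20,Y), (23,X), (26,Y), (29,Y), (35,Y), (40,Y)
ranks: 7->1, 13->2, 17->3, 19->4.5, 19->4.5, 20->6.5, 20->6.5, 23->8, 26->9, 29->10, 35->11, 40->12
Step 2: Rank sum for X: R1 = 1 + 2 + 4.5 + 6.5 + 8 = 22.
Step 3: U_X = R1 - n1(n1+1)/2 = 22 - 5*6/2 = 22 - 15 = 7.
       U_Y = n1*n2 - U_X = 35 - 7 = 28.
Step 4: Ties are present, so use the tie-corrected normal approximation (with continuity correction) for the p-value.
Step 5: p-value = 0.103164; compare to alpha = 0.05. fail to reject H0.

U_X = 7, p = 0.103164, fail to reject H0 at alpha = 0.05.


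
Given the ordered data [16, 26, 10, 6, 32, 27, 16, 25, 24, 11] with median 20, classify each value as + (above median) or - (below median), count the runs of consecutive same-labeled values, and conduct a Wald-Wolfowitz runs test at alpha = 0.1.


Step 1: Compute median = 20; label A = above, B = below.
Labels in order: BABBAABAAB  (n_A = 5, n_B = 5)
Step 2: Count runs R = 7.
Step 3: Under H0 (random ordering), E[R] = 2*n_A*n_B/(n_A+n_B) + 1 = 2*5*5/10 + 1 = 6.0000.
        Var[R] = 2*n_A*n_B*(2*n_A*n_B - n_A - n_B) / ((n_A+n_B)^2 * (n_A+n_B-1)) = 2000/900 = 2.2222.
        SD[R] = 1.4907.
Step 4: Continuity-corrected z = (R - 0.5 - E[R]) / SD[R] = (7 - 0.5 - 6.0000) / 1.4907 = 0.3354.
Step 5: Two-sided p-value via normal approximation = 2*(1 - Phi(|z|)) = 0.737316.
Step 6: alpha = 0.1. fail to reject H0.

R = 7, z = 0.3354, p = 0.737316, fail to reject H0.


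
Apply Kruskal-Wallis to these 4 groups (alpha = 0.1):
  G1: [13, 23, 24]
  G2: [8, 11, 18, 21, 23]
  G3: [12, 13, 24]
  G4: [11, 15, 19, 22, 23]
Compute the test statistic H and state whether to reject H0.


Step 1: Combine all N = 16 observations and assign midranks.
sorted (value, group, rank): (8,G2,1), (11,G2,2.5), (11,G4,2.5), (12,G3,4), (13,G1,5.5), (13,G3,5.5), (15,G4,7), (18,G2,8), (19,G4,9), (21,G2,10), (22,G4,11), (23,G1,13), (23,G2,13), (23,G4,13), (24,G1,15.5), (24,G3,15.5)
Step 2: Sum ranks within each group.
R_1 = 34 (n_1 = 3)
R_2 = 34.5 (n_2 = 5)
R_3 = 25 (n_3 = 3)
R_4 = 42.5 (n_4 = 5)
Step 3: H = 12/(N(N+1)) * sum(R_i^2/n_i) - 3(N+1)
     = 12/(16*17) * (34^2/3 + 34.5^2/5 + 25^2/3 + 42.5^2/5) - 3*17
     = 0.044118 * 1192.97 - 51
     = 1.630882.
Step 4: Ties present; correction factor C = 1 - 42/(16^3 - 16) = 0.989706. Corrected H = 1.630882 / 0.989706 = 1.647845.
Step 5: Under H0, H ~ chi^2(3); p-value = 0.648590.
Step 6: alpha = 0.1. fail to reject H0.

H = 1.6478, df = 3, p = 0.648590, fail to reject H0.


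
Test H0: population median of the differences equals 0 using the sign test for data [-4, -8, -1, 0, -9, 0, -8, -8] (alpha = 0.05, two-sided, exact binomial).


Step 1: Discard zero differences. Original n = 8; n_eff = number of nonzero differences = 6.
Nonzero differences (with sign): -4, -8, -1, -9, -8, -8
Step 2: Count signs: positive = 0, negative = 6.
Step 3: Under H0: P(positive) = 0.5, so the number of positives S ~ Bin(6, 0.5).
Step 4: Two-sided exact p-value = sum of Bin(6,0.5) probabilities at or below the observed probability = 0.031250.
Step 5: alpha = 0.05. reject H0.

n_eff = 6, pos = 0, neg = 6, p = 0.031250, reject H0.


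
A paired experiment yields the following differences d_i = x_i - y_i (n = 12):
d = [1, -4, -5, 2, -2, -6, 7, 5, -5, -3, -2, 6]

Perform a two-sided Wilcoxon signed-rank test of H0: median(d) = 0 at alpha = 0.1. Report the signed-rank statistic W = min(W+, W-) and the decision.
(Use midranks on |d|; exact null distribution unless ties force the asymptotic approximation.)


Step 1: Drop any zero differences (none here) and take |d_i|.
|d| = [1, 4, 5, 2, 2, 6, 7, 5, 5, 3, 2, 6]
Step 2: Midrank |d_i| (ties get averaged ranks).
ranks: |1|->1, |4|->6, |5|->8, |2|->3, |2|->3, |6|->10.5, |7|->12, |5|->8, |5|->8, |3|->5, |2|->3, |6|->10.5
Step 3: Attach original signs; sum ranks with positive sign and with negative sign.
W+ = 1 + 3 + 12 + 8 + 10.5 = 34.5
W- = 6 + 8 + 3 + 10.5 + 8 + 5 + 3 = 43.5
(Check: W+ + W- = 78 should equal n(n+1)/2 = 78.)
Step 4: Test statistic W = min(W+, W-) = 34.5.
Step 5: Ties in |d|, so use the tie-corrected normal approximation.
        E[W] = n(n+1)/4 = 12*13/4 = 39.
        Tie groups: |d|=2 (t=3), |d|=5 (t=3), |d|=6 (t=2); sum(t^3 - t) = 54.
        Var[W] = n(n+1)(2n+1)/24 - sum(t^3-t)/48 = 3900/24 - 54/48 = 161.375.
        z = (W - E[W]) / sqrt(Var[W]) = (34.5 - 39) / 12.7033 = -0.3542.
        Two-sided p = 2*Phi(z) = 0.723161.
Step 6: alpha = 0.1. fail to reject H0.

W+ = 34.5, W- = 43.5, W = min = 34.5, p = 0.723161, fail to reject H0.


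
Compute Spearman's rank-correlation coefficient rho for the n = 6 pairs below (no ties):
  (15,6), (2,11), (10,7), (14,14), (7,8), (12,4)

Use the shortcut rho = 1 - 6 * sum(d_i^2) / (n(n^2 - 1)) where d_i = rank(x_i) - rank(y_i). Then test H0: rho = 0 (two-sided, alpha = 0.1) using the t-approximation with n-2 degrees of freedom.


Step 1: Rank x and y separately (midranks; no ties here).
rank(x): 15->6, 2->1, 10->3, 14->5, 7->2, 12->4
rank(y): 6->2, 11->5, 7->3, 14->6, 8->4, 4->1
Step 2: d_i = R_x(i) - R_y(i); compute d_i^2.
  (6-2)^2=16, (1-5)^2=16, (3-3)^2=0, (5-6)^2=1, (2-4)^2=4, (4-1)^2=9
sum(d^2) = 46.
Step 3: rho = 1 - 6*46 / (6*(6^2 - 1)) = 1 - 276/210 = -0.314286.
Step 4: Under H0, t = rho * sqrt((n-2)/(1-rho^2)) = -0.6621 ~ t(4).
Step 5: Two-sided p-value from the t-distribution with 4 df = 0.544093.
Step 6: alpha = 0.1. fail to reject H0.

rho = -0.3143, p = 0.544093, fail to reject H0 at alpha = 0.1.


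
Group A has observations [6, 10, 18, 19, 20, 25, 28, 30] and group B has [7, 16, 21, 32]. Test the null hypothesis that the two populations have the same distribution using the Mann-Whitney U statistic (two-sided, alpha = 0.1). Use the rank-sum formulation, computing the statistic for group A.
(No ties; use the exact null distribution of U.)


Step 1: Combine and sort all 12 observations; assign midranks.
sorted (value, group): (6,X), (7,Y), (10,X), (16,Y), (18,X), (19,X), (20,X), (21,Y), (25,X), (28,X), (30,X), (32,Y)
ranks: 6->1, 7->2, 10->3, 16->4, 18->5, 19->6, 20->7, 21->8, 25->9, 28->10, 30->11, 32->12
Step 2: Rank sum for X: R1 = 1 + 3 + 5 + 6 + 7 + 9 + 10 + 11 = 52.
Step 3: U_X = R1 - n1(n1+1)/2 = 52 - 8*9/2 = 52 - 36 = 16.
       U_Y = n1*n2 - U_X = 32 - 16 = 16.
Step 4: No ties, so the exact null distribution of U (based on enumerating the C(12,8) = 495 equally likely rank assignments) gives the two-sided p-value.
Step 5: p-value = 1.000000; compare to alpha = 0.1. fail to reject H0.

U_X = 16, p = 1.000000, fail to reject H0 at alpha = 0.1.


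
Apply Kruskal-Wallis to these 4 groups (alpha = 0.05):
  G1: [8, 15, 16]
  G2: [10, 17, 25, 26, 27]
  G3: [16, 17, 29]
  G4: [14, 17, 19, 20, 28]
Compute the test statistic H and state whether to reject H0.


Step 1: Combine all N = 16 observations and assign midranks.
sorted (value, group, rank): (8,G1,1), (10,G2,2), (14,G4,3), (15,G1,4), (16,G1,5.5), (16,G3,5.5), (17,G2,8), (17,G3,8), (17,G4,8), (19,G4,10), (20,G4,11), (25,G2,12), (26,G2,13), (27,G2,14), (28,G4,15), (29,G3,16)
Step 2: Sum ranks within each group.
R_1 = 10.5 (n_1 = 3)
R_2 = 49 (n_2 = 5)
R_3 = 29.5 (n_3 = 3)
R_4 = 47 (n_4 = 5)
Step 3: H = 12/(N(N+1)) * sum(R_i^2/n_i) - 3(N+1)
     = 12/(16*17) * (10.5^2/3 + 49^2/5 + 29.5^2/3 + 47^2/5) - 3*17
     = 0.044118 * 1248.83 - 51
     = 4.095588.
Step 4: Ties present; correction factor C = 1 - 30/(16^3 - 16) = 0.992647. Corrected H = 4.095588 / 0.992647 = 4.125926.
Step 5: Under H0, H ~ chi^2(3); p-value = 0.248184.
Step 6: alpha = 0.05. fail to reject H0.

H = 4.1259, df = 3, p = 0.248184, fail to reject H0.


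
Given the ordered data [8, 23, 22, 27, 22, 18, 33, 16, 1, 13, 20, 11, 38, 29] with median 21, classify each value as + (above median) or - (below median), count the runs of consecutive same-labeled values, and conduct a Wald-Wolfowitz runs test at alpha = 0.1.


Step 1: Compute median = 21; label A = above, B = below.
Labels in order: BAAAABABBBBBAA  (n_A = 7, n_B = 7)
Step 2: Count runs R = 6.
Step 3: Under H0 (random ordering), E[R] = 2*n_A*n_B/(n_A+n_B) + 1 = 2*7*7/14 + 1 = 8.0000.
        Var[R] = 2*n_A*n_B*(2*n_A*n_B - n_A - n_B) / ((n_A+n_B)^2 * (n_A+n_B-1)) = 8232/2548 = 3.2308.
        SD[R] = 1.7974.
Step 4: Continuity-corrected z = (R + 0.5 - E[R]) / SD[R] = (6 + 0.5 - 8.0000) / 1.7974 = -0.8345.
Step 5: Two-sided p-value via normal approximation = 2*(1 - Phi(|z|)) = 0.403986.
Step 6: alpha = 0.1. fail to reject H0.

R = 6, z = -0.8345, p = 0.403986, fail to reject H0.


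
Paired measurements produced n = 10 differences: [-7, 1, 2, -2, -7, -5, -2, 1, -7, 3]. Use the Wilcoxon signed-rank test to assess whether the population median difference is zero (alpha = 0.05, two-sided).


Step 1: Drop any zero differences (none here) and take |d_i|.
|d| = [7, 1, 2, 2, 7, 5, 2, 1, 7, 3]
Step 2: Midrank |d_i| (ties get averaged ranks).
ranks: |7|->9, |1|->1.5, |2|->4, |2|->4, |7|->9, |5|->7, |2|->4, |1|->1.5, |7|->9, |3|->6
Step 3: Attach original signs; sum ranks with positive sign and with negative sign.
W+ = 1.5 + 4 + 1.5 + 6 = 13
W- = 9 + 4 + 9 + 7 + 4 + 9 = 42
(Check: W+ + W- = 55 should equal n(n+1)/2 = 55.)
Step 4: Test statistic W = min(W+, W-) = 13.
Step 5: Ties in |d|, so use the tie-corrected normal approximation.
        E[W] = n(n+1)/4 = 10*11/4 = 27.5.
        Tie groups: |d|=1 (t=2), |d|=2 (t=3), |d|=7 (t=3); sum(t^3 - t) = 54.
        Var[W] = n(n+1)(2n+1)/24 - sum(t^3-t)/48 = 2310/24 - 54/48 = 95.125.
        z = (W - E[W]) / sqrt(Var[W]) = (13 - 27.5) / 9.7532 = -1.4867.
        Two-sided p = 2*Phi(z) = 0.137096.
Step 6: alpha = 0.05. fail to reject H0.

W+ = 13, W- = 42, W = min = 13, p = 0.137096, fail to reject H0.


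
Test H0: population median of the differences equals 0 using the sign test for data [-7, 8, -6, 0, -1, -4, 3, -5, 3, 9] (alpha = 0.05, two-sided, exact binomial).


Step 1: Discard zero differences. Original n = 10; n_eff = number of nonzero differences = 9.
Nonzero differences (with sign): -7, +8, -6, -1, -4, +3, -5, +3, +9
Step 2: Count signs: positive = 4, negative = 5.
Step 3: Under H0: P(positive) = 0.5, so the number of positives S ~ Bin(9, 0.5).
Step 4: Two-sided exact p-value = sum of Bin(9,0.5) probabilities at or below the observed probability = 1.000000.
Step 5: alpha = 0.05. fail to reject H0.

n_eff = 9, pos = 4, neg = 5, p = 1.000000, fail to reject H0.


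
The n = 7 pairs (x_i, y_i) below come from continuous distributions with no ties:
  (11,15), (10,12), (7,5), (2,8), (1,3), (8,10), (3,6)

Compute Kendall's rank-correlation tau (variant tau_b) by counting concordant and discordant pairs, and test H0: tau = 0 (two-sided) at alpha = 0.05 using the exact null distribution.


Step 1: Enumerate the 21 unordered pairs (i,j) with i<j and classify each by sign(x_j-x_i) * sign(y_j-y_i).
  (1,2):dx=-1,dy=-3->C; (1,3):dx=-4,dy=-10->C; (1,4):dx=-9,dy=-7->C; (1,5):dx=-10,dy=-12->C
  (1,6):dx=-3,dy=-5->C; (1,7):dx=-8,dy=-9->C; (2,3):dx=-3,dy=-7->C; (2,4):dx=-8,dy=-4->C
  (2,5):dx=-9,dy=-9->C; (2,6):dx=-2,dy=-2->C; (2,7):dx=-7,dy=-6->C; (3,4):dx=-5,dy=+3->D
  (3,5):dx=-6,dy=-2->C; (3,6):dx=+1,dy=+5->C; (3,7):dx=-4,dy=+1->D; (4,5):dx=-1,dy=-5->C
  (4,6):dx=+6,dy=+2->C; (4,7):dx=+1,dy=-2->D; (5,6):dx=+7,dy=+7->C; (5,7):dx=+2,dy=+3->C
  (6,7):dx=-5,dy=-4->C
Step 2: C = 18, D = 3, total pairs = 21.
Step 3: tau = (C - D)/(n(n-1)/2) = (18 - 3)/21 = 0.714286.
Step 4: Exact two-sided p-value (enumerate n! = 5040 permutations of y under H0): p = 0.030159.
Step 5: alpha = 0.05. reject H0.

tau_b = 0.7143 (C=18, D=3), p = 0.030159, reject H0.
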